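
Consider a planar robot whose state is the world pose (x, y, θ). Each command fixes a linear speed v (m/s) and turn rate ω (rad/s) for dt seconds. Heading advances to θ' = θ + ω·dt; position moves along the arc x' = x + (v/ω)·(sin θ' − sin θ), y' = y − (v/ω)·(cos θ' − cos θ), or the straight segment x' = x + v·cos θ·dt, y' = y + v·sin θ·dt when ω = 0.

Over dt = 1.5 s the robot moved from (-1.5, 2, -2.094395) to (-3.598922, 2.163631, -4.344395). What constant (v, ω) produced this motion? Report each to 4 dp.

Δθ = -4.344395 − -2.094395 = -2.250000
ω = Δθ/dt = -2.250000/1.5 = -1.5000
R = Δx/(sin θ' − sin θ) = -1.1667
v = R·ω = -1.1667·-1.5000 = 1.7500

v = 1.7500, ω = -1.5000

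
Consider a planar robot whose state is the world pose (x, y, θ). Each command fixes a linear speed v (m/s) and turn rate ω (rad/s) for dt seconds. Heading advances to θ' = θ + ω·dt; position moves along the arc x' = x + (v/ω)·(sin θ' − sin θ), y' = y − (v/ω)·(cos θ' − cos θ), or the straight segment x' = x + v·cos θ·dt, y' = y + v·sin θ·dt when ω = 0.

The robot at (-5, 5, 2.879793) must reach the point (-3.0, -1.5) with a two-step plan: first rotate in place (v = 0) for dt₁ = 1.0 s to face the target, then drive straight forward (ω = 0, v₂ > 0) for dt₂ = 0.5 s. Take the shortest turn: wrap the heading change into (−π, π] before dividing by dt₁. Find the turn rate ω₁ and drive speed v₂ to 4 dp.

ω₁ = 2.1311, v₂ = 13.6015

heading to target = atan2(-1.5−5, -3−-5) = -1.2723
Δθ = wrap(-1.2723 − 2.8798) = 2.1311; ω₁ = Δθ/dt₁ = 2.1311
distance = √((-3−-5)² + (-1.5−5)²) = 6.8007; v₂ = distance/dt₂ = 13.6015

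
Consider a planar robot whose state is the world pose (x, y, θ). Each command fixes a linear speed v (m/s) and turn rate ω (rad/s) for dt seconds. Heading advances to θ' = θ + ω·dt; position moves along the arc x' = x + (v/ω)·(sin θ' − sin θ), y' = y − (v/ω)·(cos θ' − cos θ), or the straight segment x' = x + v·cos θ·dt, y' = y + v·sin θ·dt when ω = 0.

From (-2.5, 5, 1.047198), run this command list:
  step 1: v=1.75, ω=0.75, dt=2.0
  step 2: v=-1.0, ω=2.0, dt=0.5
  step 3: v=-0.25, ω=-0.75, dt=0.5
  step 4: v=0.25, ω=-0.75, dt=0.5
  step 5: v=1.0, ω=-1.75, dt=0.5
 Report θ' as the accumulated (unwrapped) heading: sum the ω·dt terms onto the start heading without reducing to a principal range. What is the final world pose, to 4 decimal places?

step 1: θ'=2.5472 (R=2.3333) → pose (-3.2140, 8.0998, 2.5472)
step 2: θ'=3.5472 (R=-0.5000) → pose (-2.7368, 8.0546, 3.5472)
step 3: θ'=3.1722 (R=0.3333) → pose (-2.6154, 8.0815, 3.1722)
step 4: θ'=2.7972 (R=-0.3333) → pose (-2.7382, 8.1009, 2.7972)
step 5: θ'=1.9222 (R=-0.5714) → pose (-3.0817, 8.4421, 1.9222)

(-3.0817, 8.4421, 1.9222)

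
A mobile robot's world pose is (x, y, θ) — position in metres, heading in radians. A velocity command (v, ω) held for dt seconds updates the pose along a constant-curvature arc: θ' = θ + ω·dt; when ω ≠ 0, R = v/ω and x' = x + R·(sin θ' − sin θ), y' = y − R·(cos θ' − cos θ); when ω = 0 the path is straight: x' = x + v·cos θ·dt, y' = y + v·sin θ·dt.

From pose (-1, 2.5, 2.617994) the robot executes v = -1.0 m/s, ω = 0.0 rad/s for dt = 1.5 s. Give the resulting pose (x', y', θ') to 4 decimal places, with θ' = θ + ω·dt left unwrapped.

(0.2990, 1.7500, 2.6180)

θ' = 2.6180 + 0.0·1.5 = 2.6180
ω = 0 → straight: x' = -1 + -1.0·cos(2.6180)·1.5 = 0.2990
y' = 2.5 + -1.0·sin(2.6180)·1.5 = 1.7500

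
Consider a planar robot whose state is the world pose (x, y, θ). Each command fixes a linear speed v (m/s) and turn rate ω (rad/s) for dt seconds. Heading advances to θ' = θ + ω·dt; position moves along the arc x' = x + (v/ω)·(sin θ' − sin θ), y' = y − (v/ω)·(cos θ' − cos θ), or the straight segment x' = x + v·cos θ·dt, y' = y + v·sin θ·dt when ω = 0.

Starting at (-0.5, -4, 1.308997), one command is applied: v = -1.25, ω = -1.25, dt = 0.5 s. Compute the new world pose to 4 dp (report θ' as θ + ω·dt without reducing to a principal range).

θ' = 1.3090 + -1.25·0.5 = 0.6840
R = v/ω = -1.25/-1.25 = 1.0000
x' = -0.5 + 1.0000·(sin 0.6840 − sin 1.3090) = -0.8340
y' = -4 − 1.0000·(cos 0.6840 − cos 1.3090) = -4.5162

(-0.8340, -4.5162, 0.6840)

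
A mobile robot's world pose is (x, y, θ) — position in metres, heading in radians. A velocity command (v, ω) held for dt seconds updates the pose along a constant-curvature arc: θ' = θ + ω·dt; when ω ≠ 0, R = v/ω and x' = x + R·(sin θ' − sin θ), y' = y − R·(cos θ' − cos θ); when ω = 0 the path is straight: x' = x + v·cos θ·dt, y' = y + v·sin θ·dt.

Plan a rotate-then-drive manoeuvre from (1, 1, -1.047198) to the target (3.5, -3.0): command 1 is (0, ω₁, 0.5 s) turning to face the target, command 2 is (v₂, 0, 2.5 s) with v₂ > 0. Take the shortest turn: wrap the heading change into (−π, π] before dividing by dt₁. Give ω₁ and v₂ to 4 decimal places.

heading to target = atan2(-3−1, 3.5−1) = -1.0122
Δθ = wrap(-1.0122 − -1.0472) = 0.0350; ω₁ = Δθ/dt₁ = 0.0700
distance = √((3.5−1)² + (-3−1)²) = 4.7170; v₂ = distance/dt₂ = 1.8868

ω₁ = 0.0700, v₂ = 1.8868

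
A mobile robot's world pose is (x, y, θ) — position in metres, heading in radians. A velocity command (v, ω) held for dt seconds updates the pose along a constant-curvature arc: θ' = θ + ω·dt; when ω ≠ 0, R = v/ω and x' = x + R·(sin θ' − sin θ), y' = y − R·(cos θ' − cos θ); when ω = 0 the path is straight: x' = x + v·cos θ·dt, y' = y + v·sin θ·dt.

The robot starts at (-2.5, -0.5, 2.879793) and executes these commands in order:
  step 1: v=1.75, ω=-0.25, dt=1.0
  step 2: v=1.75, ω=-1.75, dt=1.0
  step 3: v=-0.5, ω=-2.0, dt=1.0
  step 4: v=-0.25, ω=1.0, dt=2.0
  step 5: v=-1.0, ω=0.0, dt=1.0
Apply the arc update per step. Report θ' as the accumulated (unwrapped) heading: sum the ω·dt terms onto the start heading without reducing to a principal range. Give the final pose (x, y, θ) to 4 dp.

step 1: θ'=2.6298 (R=-7.0000) → pose (-4.1165, 0.1584, 2.6298)
step 2: θ'=0.8798 (R=-1.0000) → pose (-4.3974, 1.6676, 0.8798)
step 3: θ'=-1.1202 (R=0.2500) → pose (-4.8151, 1.7181, -1.1202)
step 4: θ'=0.8798 (R=-0.2500) → pose (-5.2328, 1.7685, 0.8798)
step 5: θ'=0.8798 (straight) → pose (-5.8701, 0.9979, 0.8798)

(-5.8701, 0.9979, 0.8798)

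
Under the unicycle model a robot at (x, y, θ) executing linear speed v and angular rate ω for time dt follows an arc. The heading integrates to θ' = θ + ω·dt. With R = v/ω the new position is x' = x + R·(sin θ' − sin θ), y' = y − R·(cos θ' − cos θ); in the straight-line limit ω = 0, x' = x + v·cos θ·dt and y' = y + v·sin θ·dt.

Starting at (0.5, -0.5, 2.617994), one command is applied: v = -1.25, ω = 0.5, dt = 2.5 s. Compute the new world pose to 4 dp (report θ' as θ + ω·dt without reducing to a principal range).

(3.4105, -0.2039, 3.8680)

θ' = 2.6180 + 0.5·2.5 = 3.8680
R = v/ω = -1.25/0.5 = -2.5000
x' = 0.5 + -2.5000·(sin 3.8680 − sin 2.6180) = 3.4105
y' = -0.5 − -2.5000·(cos 3.8680 − cos 2.6180) = -0.2039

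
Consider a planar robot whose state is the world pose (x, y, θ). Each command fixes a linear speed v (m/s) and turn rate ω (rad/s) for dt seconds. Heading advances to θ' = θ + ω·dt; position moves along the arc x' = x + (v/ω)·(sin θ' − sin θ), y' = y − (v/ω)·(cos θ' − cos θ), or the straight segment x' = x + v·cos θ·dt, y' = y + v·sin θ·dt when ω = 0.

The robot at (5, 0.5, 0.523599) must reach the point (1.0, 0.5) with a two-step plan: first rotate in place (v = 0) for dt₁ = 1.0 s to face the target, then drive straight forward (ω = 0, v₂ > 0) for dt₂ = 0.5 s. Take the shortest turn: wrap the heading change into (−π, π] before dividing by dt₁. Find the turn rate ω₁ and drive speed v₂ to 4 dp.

heading to target = atan2(0.5−0.5, 1−5) = 3.1416
Δθ = wrap(3.1416 − 0.5236) = 2.6180; ω₁ = Δθ/dt₁ = 2.6180
distance = √((1−5)² + (0.5−0.5)²) = 4.0000; v₂ = distance/dt₂ = 8.0000

ω₁ = 2.6180, v₂ = 8.0000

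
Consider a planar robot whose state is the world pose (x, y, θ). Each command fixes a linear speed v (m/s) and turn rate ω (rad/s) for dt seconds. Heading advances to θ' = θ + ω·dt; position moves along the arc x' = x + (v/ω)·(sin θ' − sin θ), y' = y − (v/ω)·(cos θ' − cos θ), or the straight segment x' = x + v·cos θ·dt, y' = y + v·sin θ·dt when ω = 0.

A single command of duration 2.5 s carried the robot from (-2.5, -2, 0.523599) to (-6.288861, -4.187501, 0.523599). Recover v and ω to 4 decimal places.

Δθ = 0.523599 − 0.523599 = 0.000000
ω = Δθ/dt = 0.000000/2.5 = 0.0000
ω = 0 → v = (Δx·cos θ + Δy·sin θ)/dt = -1.7500

v = -1.7500, ω = 0.0000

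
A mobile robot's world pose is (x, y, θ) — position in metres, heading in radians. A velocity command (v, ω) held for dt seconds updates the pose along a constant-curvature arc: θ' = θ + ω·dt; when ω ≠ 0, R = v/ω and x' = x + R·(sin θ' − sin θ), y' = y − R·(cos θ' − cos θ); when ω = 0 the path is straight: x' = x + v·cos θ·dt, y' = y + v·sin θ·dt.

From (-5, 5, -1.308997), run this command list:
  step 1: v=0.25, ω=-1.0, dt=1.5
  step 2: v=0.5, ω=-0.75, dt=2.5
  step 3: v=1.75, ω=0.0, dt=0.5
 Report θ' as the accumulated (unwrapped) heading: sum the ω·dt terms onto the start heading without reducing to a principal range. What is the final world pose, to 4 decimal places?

step 1: θ'=-2.8090 (R=-0.2500) → pose (-5.1599, 4.6990, -2.8090)
step 2: θ'=-4.6840 (R=-0.6667) → pose (-6.0439, 5.3102, -4.6840)
step 3: θ'=-4.6840 (straight) → pose (-6.0688, 6.1848, -4.6840)

(-6.0688, 6.1848, -4.6840)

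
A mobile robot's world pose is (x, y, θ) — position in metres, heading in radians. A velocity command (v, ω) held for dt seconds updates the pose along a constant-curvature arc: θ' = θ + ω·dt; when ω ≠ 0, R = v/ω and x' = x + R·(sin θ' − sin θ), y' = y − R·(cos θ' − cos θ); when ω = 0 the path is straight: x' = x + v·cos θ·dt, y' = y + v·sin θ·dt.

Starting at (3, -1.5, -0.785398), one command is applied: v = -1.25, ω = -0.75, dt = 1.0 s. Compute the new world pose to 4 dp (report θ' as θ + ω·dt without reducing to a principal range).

θ' = -0.7854 + -0.75·1.0 = -1.5354
R = v/ω = -1.25/-0.75 = 1.6667
x' = 3 + 1.6667·(sin -1.5354 − sin -0.7854) = 2.5129
y' = -1.5 − 1.6667·(cos -1.5354 − cos -0.7854) = -0.3805

(2.5129, -0.3805, -1.5354)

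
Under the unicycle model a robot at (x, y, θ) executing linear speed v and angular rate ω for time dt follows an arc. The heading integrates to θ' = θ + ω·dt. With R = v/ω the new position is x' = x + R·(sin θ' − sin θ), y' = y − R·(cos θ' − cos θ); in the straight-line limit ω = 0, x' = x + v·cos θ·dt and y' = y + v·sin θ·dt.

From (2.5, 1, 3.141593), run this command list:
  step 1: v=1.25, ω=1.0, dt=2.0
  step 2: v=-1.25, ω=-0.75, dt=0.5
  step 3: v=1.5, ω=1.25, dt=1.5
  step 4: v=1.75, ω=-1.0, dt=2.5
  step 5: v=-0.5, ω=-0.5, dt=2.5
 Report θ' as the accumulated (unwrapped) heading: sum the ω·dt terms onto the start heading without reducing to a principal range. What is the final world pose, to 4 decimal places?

(6.0092, -3.3814, 2.8916)

step 1: θ'=5.1416 (R=1.2500) → pose (1.3634, -0.7702, 5.1416)
step 2: θ'=4.7666 (R=1.6667) → pose (1.2147, -0.1669, 4.7666)
step 3: θ'=6.6416 (R=1.2000) → pose (2.8338, -1.2256, 6.6416)
step 4: θ'=4.1416 (R=-1.7500) → pose (4.9203, -3.8100, 4.1416)
step 5: θ'=2.8916 (R=1.0000) → pose (6.0092, -3.3814, 2.8916)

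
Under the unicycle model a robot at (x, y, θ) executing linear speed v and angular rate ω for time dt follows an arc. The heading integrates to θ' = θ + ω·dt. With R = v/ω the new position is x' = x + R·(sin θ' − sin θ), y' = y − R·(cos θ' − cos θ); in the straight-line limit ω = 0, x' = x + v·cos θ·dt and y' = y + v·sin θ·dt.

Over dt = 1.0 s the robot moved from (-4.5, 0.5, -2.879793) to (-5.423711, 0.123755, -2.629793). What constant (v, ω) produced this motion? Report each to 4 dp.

Δθ = -2.629793 − -2.879793 = 0.250000
ω = Δθ/dt = 0.250000/1.0 = 0.2500
R = Δx/(sin θ' − sin θ) = 4.0000
v = R·ω = 4.0000·0.2500 = 1.0000

v = 1.0000, ω = 0.2500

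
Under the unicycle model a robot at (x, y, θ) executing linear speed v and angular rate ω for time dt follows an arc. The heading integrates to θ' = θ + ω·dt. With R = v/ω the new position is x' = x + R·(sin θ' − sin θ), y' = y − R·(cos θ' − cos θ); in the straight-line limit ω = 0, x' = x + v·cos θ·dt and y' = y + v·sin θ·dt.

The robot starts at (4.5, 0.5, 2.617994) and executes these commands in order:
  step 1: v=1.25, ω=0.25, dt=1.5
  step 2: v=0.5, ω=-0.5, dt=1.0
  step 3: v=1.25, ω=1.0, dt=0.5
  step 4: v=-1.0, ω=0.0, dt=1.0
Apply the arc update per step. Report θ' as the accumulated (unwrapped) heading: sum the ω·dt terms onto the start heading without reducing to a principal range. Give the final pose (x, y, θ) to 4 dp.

step 1: θ'=2.9930 (R=5.0000) → pose (2.7403, 1.1148, 2.9930)
step 2: θ'=2.4930 (R=-1.0000) → pose (2.2842, 1.3068, 2.4930)
step 3: θ'=2.9930 (R=1.2500) → pose (1.7142, 1.5469, 2.9930)
step 4: θ'=2.9930 (straight) → pose (2.7032, 1.3988, 2.9930)

(2.7032, 1.3988, 2.9930)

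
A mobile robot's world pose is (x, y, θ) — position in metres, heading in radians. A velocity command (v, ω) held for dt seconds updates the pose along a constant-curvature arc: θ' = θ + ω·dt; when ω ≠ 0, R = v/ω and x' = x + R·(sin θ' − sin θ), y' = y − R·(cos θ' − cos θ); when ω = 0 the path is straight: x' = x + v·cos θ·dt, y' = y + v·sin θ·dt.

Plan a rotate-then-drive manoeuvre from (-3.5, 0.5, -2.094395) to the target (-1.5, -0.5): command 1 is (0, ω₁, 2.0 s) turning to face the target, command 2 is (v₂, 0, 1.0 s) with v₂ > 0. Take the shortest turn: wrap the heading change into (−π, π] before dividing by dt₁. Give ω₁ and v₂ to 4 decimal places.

ω₁ = 0.8154, v₂ = 2.2361

heading to target = atan2(-0.5−0.5, -1.5−-3.5) = -0.4636
Δθ = wrap(-0.4636 − -2.0944) = 1.6307; ω₁ = Δθ/dt₁ = 0.8154
distance = √((-1.5−-3.5)² + (-0.5−0.5)²) = 2.2361; v₂ = distance/dt₂ = 2.2361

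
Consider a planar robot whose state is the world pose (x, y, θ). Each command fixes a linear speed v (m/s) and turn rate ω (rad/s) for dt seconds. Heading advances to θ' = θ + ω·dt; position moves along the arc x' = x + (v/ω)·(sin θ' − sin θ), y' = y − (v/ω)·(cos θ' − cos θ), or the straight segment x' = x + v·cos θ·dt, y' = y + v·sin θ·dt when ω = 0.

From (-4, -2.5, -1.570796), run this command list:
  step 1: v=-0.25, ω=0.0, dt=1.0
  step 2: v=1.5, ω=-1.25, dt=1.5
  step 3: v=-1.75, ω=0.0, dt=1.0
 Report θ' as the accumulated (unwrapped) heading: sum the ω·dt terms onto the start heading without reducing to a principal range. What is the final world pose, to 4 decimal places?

step 1: θ'=-1.5708 (straight) → pose (-4.0000, -2.2500, -1.5708)
step 2: θ'=-3.4458 (R=-1.2000) → pose (-5.5594, -3.3949, -3.4458)
step 3: θ'=-3.4458 (straight) → pose (-3.8898, -3.9191, -3.4458)

(-3.8898, -3.9191, -3.4458)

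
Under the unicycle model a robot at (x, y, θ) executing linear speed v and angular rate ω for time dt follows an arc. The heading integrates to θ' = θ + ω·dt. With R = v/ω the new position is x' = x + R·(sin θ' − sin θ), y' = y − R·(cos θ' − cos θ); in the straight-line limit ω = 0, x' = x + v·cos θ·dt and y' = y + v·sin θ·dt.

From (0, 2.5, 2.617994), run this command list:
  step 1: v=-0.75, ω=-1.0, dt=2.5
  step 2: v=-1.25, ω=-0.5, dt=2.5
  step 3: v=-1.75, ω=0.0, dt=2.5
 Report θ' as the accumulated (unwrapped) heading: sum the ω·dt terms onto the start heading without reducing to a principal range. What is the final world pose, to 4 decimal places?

step 1: θ'=0.1180 (R=0.7500) → pose (-0.2867, 1.1057, 0.1180)
step 2: θ'=-1.1320 (R=2.5000) → pose (-2.8442, 2.5262, -1.1320)
step 3: θ'=-1.1320 (straight) → pose (-4.7029, 6.4867, -1.1320)

(-4.7029, 6.4867, -1.1320)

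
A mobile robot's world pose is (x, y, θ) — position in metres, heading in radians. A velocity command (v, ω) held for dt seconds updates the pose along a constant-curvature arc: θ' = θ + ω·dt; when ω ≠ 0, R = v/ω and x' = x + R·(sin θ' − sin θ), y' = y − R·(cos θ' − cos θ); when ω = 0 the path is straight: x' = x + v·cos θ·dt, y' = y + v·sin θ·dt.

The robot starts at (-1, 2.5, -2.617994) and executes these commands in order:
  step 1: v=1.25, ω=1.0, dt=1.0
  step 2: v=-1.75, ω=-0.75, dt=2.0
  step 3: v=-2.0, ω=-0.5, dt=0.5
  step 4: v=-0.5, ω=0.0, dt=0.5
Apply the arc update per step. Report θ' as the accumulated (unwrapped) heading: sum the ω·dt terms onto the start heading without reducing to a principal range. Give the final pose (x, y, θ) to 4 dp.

(1.8880, 3.5420, -3.3680)

step 1: θ'=-1.6180 (R=1.2500) → pose (-1.6236, 1.4764, -1.6180)
step 2: θ'=-3.1180 (R=2.3333) → pose (0.6521, 3.6990, -3.1180)
step 3: θ'=-3.3680 (R=4.0000) → pose (1.6443, 3.5981, -3.3680)
step 4: θ'=-3.3680 (straight) → pose (1.8880, 3.5420, -3.3680)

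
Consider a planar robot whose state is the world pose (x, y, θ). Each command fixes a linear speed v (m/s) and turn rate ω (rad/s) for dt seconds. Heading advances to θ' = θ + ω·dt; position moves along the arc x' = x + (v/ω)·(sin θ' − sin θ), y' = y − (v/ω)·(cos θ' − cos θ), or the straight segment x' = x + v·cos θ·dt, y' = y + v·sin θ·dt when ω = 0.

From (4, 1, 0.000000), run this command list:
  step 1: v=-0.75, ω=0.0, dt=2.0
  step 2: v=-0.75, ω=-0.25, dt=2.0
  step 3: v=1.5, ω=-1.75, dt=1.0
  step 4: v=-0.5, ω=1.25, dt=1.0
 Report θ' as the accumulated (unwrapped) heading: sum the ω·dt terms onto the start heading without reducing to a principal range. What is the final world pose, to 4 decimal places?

step 1: θ'=0.0000 (straight) → pose (2.5000, 1.0000, 0.0000)
step 2: θ'=-0.5000 (R=3.0000) → pose (1.0617, 1.3673, -0.5000)
step 3: θ'=-2.2500 (R=-0.8571) → pose (1.3177, 0.0766, -2.2500)
step 4: θ'=-1.0000 (R=-0.4000) → pose (1.3431, 0.5440, -1.0000)

(1.3431, 0.5440, -1.0000)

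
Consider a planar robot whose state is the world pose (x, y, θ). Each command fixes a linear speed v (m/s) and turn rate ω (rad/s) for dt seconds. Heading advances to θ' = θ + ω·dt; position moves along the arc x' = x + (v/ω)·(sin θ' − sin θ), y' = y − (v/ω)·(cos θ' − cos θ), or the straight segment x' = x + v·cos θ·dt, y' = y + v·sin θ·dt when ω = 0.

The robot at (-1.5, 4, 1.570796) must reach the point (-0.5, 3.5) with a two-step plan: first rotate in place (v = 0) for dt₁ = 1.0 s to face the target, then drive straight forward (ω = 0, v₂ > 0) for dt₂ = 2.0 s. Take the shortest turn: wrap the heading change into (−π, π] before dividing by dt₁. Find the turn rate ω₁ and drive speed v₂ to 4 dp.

heading to target = atan2(3.5−4, -0.5−-1.5) = -0.4636
Δθ = wrap(-0.4636 − 1.5708) = -2.0344; ω₁ = Δθ/dt₁ = -2.0344
distance = √((-0.5−-1.5)² + (3.5−4)²) = 1.1180; v₂ = distance/dt₂ = 0.5590

ω₁ = -2.0344, v₂ = 0.5590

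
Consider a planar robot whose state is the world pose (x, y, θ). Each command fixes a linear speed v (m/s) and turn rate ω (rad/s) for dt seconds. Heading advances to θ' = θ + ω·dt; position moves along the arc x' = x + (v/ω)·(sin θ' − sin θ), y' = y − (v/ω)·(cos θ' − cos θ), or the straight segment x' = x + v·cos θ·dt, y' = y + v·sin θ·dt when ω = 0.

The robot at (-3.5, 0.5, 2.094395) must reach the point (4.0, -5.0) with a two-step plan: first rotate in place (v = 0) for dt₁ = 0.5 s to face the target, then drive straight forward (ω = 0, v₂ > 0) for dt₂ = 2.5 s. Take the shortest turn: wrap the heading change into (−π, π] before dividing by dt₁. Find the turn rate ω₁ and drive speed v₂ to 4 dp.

heading to target = atan2(-5−0.5, 4−-3.5) = -0.6327
Δθ = wrap(-0.6327 − 2.0944) = -2.7271; ω₁ = Δθ/dt₁ = -5.4543
distance = √((4−-3.5)² + (-5−0.5)²) = 9.3005; v₂ = distance/dt₂ = 3.7202

ω₁ = -5.4543, v₂ = 3.7202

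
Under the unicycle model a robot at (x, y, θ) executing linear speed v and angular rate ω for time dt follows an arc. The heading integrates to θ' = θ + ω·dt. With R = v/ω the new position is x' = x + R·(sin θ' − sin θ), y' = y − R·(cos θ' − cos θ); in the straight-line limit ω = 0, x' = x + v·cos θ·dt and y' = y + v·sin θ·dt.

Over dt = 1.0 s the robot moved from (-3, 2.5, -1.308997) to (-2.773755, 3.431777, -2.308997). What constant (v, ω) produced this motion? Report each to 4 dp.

Δθ = -2.308997 − -1.308997 = -1.000000
ω = Δθ/dt = -1.000000/1.0 = -1.0000
R = −Δy/(cos θ' − cos θ) = 1.0000
v = R·ω = 1.0000·-1.0000 = -1.0000

v = -1.0000, ω = -1.0000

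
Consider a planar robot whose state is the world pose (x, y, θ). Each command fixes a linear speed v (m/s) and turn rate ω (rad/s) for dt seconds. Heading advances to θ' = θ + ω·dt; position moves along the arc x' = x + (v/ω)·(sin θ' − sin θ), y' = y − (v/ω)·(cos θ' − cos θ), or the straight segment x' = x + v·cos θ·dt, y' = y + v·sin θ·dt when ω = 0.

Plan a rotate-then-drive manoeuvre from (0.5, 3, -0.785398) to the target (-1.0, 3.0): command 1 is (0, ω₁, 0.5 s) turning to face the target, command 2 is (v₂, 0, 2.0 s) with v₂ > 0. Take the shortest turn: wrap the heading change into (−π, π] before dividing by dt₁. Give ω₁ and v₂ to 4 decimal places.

ω₁ = -4.7124, v₂ = 0.7500

heading to target = atan2(3−3, -1−0.5) = 3.1416
Δθ = wrap(3.1416 − -0.7854) = -2.3562; ω₁ = Δθ/dt₁ = -4.7124
distance = √((-1−0.5)² + (3−3)²) = 1.5000; v₂ = distance/dt₂ = 0.7500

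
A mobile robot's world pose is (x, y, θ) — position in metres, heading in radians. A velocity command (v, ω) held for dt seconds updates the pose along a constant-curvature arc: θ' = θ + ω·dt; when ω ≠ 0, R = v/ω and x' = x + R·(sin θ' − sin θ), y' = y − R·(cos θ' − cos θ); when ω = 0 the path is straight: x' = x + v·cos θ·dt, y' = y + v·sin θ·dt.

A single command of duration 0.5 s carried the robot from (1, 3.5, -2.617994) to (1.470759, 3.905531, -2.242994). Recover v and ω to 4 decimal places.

v = -1.2500, ω = 0.7500

Δθ = -2.242994 − -2.617994 = 0.375000
ω = Δθ/dt = 0.375000/0.5 = 0.7500
R = Δx/(sin θ' − sin θ) = -1.6667
v = R·ω = -1.6667·0.7500 = -1.2500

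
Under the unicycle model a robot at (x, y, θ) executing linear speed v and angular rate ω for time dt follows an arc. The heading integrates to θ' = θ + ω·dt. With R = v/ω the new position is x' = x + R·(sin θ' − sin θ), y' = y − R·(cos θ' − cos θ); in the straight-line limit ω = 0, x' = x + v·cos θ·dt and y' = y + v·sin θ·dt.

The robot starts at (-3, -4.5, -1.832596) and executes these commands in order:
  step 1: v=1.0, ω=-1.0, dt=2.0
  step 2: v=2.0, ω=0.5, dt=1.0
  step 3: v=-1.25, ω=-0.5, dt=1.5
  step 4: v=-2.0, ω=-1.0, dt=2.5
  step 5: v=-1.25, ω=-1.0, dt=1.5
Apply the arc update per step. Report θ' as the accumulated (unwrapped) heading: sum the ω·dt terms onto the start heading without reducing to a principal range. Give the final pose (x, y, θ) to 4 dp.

step 1: θ'=-3.8326 (R=-1.0000) → pose (-4.6032, -5.0118, -3.8326)
step 2: θ'=-3.3326 (R=4.0000) → pose (-6.3931, -4.1670, -3.3326)
step 3: θ'=-4.0826 (R=2.5000) → pose (-4.8473, -5.1491, -4.0826)
step 4: θ'=-6.5826 (R=2.0000) → pose (-7.0536, -8.2380, -6.5826)
step 5: θ'=-8.0826 (R=1.2500) → pose (-7.9023, -6.7604, -8.0826)

(-7.9023, -6.7604, -8.0826)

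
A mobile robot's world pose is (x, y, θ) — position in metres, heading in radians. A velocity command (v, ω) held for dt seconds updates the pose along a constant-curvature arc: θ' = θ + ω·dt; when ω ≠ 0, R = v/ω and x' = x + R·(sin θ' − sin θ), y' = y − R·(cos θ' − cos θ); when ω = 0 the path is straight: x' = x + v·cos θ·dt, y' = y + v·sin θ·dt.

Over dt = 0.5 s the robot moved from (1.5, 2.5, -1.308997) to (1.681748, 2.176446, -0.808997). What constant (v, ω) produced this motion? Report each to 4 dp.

Δθ = -0.808997 − -1.308997 = 0.500000
ω = Δθ/dt = 0.500000/0.5 = 1.0000
R = −Δy/(cos θ' − cos θ) = 0.7500
v = R·ω = 0.7500·1.0000 = 0.7500

v = 0.7500, ω = 1.0000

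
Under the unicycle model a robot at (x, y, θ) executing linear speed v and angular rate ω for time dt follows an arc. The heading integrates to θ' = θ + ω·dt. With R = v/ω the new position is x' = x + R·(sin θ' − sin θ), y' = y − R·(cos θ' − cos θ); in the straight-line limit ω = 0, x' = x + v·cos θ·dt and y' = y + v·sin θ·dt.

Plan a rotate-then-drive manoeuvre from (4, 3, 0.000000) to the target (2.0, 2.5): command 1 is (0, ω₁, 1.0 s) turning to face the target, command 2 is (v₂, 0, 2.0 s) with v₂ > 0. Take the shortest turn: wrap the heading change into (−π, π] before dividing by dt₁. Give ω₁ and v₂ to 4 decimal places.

ω₁ = -2.8966, v₂ = 1.0308

heading to target = atan2(2.5−3, 2−4) = -2.8966
Δθ = wrap(-2.8966 − 0.0000) = -2.8966; ω₁ = Δθ/dt₁ = -2.8966
distance = √((2−4)² + (2.5−3)²) = 2.0616; v₂ = distance/dt₂ = 1.0308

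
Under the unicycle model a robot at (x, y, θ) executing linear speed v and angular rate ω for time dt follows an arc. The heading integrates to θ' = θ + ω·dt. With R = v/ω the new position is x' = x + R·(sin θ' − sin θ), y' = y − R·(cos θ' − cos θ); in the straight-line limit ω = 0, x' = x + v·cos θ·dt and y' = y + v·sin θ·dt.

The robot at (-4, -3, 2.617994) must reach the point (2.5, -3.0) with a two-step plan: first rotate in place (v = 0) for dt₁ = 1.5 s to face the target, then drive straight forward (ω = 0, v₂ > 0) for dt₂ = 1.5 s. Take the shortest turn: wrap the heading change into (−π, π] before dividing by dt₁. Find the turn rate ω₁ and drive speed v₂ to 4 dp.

heading to target = atan2(-3−-3, 2.5−-4) = 0.0000
Δθ = wrap(0.0000 − 2.6180) = -2.6180; ω₁ = Δθ/dt₁ = -1.7453
distance = √((2.5−-4)² + (-3−-3)²) = 6.5000; v₂ = distance/dt₂ = 4.3333

ω₁ = -1.7453, v₂ = 4.3333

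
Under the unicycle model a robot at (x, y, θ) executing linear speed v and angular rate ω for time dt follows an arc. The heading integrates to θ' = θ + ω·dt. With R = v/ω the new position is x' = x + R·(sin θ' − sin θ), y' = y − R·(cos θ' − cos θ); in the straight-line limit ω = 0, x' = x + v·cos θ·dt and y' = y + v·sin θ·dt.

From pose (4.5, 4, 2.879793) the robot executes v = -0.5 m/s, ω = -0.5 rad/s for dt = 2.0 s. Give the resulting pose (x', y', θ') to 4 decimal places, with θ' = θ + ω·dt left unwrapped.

(5.1938, 3.3382, 1.8798)

θ' = 2.8798 + -0.5·2.0 = 1.8798
R = v/ω = -0.5/-0.5 = 1.0000
x' = 4.5 + 1.0000·(sin 1.8798 − sin 2.8798) = 5.1938
y' = 4 − 1.0000·(cos 1.8798 − cos 2.8798) = 3.3382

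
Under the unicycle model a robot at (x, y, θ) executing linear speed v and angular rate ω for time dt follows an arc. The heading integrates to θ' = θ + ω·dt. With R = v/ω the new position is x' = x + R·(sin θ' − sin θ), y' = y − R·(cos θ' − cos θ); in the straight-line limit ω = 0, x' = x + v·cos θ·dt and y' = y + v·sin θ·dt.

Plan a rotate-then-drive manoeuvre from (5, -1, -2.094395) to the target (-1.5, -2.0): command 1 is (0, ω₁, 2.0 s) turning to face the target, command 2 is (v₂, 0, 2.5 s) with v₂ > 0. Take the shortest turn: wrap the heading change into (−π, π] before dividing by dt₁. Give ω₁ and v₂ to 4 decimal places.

heading to target = atan2(-2−-1, -1.5−5) = -2.9889
Δθ = wrap(-2.9889 − -2.0944) = -0.8945; ω₁ = Δθ/dt₁ = -0.4473
distance = √((-1.5−5)² + (-2−-1)²) = 6.5765; v₂ = distance/dt₂ = 2.6306

ω₁ = -0.4473, v₂ = 2.6306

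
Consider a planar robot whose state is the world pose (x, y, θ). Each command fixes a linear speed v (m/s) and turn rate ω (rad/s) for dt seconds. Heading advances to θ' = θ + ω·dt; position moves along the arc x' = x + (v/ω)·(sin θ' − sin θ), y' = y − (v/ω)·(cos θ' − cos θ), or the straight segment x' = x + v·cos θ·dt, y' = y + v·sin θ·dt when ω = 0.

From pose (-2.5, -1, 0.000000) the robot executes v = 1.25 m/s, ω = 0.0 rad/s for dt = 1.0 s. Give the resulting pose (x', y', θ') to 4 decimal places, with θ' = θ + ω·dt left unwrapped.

(-1.2500, -1.0000, 0.0000)

θ' = 0.0000 + 0.0·1.0 = 0.0000
ω = 0 → straight: x' = -2.5 + 1.25·cos(0.0000)·1.0 = -1.2500
y' = -1 + 1.25·sin(0.0000)·1.0 = -1.0000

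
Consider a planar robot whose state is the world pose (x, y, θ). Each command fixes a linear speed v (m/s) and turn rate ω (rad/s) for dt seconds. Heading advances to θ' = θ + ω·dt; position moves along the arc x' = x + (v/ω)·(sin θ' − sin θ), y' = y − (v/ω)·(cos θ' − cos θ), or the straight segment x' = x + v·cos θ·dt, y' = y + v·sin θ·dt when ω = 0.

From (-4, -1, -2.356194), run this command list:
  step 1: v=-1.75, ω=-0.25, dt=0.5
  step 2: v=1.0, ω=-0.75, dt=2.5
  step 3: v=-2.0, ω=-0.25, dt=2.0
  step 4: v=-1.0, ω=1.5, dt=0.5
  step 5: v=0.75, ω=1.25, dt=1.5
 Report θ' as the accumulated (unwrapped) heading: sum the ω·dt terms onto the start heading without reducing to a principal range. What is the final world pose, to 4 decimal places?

(-5.8473, -4.2188, -2.2312)

step 1: θ'=-2.4812 (R=7.0000) → pose (-3.3443, -0.4215, -2.4812)
step 2: θ'=-4.3562 (R=-1.3333) → pose (-5.4118, 0.1665, -4.3562)
step 3: θ'=-4.8562 (R=8.0000) → pose (-4.9922, -3.7696, -4.8562)
step 4: θ'=-4.1062 (R=-0.6667) → pose (-4.8803, -4.2450, -4.1062)
step 5: θ'=-2.2312 (R=0.6000) → pose (-5.8473, -4.2188, -2.2312)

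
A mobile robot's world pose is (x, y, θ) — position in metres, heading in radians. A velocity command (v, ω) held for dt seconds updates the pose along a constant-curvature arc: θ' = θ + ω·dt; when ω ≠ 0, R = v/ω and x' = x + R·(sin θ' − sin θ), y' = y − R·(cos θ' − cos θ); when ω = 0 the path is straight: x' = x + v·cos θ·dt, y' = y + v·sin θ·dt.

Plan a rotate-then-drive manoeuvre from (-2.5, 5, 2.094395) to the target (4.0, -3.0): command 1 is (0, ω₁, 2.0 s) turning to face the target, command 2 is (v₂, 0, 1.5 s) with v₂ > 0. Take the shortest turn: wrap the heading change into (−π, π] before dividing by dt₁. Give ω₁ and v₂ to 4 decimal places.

ω₁ = -1.4914, v₂ = 6.8718

heading to target = atan2(-3−5, 4−-2.5) = -0.8885
Δθ = wrap(-0.8885 − 2.0944) = -2.9829; ω₁ = Δθ/dt₁ = -1.4914
distance = √((4−-2.5)² + (-3−5)²) = 10.3078; v₂ = distance/dt₂ = 6.8718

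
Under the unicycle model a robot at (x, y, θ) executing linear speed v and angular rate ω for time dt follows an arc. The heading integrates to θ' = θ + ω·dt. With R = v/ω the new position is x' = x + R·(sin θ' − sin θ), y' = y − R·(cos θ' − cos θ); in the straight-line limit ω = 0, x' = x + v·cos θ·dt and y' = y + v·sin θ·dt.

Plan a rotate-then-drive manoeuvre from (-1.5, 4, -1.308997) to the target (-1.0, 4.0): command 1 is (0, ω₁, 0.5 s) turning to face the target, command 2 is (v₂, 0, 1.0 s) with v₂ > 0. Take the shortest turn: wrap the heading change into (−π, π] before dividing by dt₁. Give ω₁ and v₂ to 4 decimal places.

heading to target = atan2(4−4, -1−-1.5) = 0.0000
Δθ = wrap(0.0000 − -1.3090) = 1.3090; ω₁ = Δθ/dt₁ = 2.6180
distance = √((-1−-1.5)² + (4−4)²) = 0.5000; v₂ = distance/dt₂ = 0.5000

ω₁ = 2.6180, v₂ = 0.5000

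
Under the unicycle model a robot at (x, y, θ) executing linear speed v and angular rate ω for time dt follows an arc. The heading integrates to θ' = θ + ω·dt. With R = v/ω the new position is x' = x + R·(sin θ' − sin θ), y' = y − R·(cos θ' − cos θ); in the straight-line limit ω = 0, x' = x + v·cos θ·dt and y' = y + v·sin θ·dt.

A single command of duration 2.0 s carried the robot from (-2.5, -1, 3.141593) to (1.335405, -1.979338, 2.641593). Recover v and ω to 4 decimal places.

Δθ = 2.641593 − 3.141593 = -0.500000
ω = Δθ/dt = -0.500000/2.0 = -0.2500
R = Δx/(sin θ' − sin θ) = 8.0000
v = R·ω = 8.0000·-0.2500 = -2.0000

v = -2.0000, ω = -0.2500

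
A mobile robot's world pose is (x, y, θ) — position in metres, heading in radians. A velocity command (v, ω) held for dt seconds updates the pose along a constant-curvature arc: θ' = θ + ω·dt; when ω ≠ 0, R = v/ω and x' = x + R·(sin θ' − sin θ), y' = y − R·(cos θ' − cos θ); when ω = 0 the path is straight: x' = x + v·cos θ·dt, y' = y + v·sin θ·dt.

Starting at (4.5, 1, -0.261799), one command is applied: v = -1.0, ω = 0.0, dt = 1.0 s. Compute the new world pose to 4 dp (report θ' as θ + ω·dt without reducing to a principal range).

(3.5341, 1.2588, -0.2618)

θ' = -0.2618 + 0.0·1.0 = -0.2618
ω = 0 → straight: x' = 4.5 + -1.0·cos(-0.2618)·1.0 = 3.5341
y' = 1 + -1.0·sin(-0.2618)·1.0 = 1.2588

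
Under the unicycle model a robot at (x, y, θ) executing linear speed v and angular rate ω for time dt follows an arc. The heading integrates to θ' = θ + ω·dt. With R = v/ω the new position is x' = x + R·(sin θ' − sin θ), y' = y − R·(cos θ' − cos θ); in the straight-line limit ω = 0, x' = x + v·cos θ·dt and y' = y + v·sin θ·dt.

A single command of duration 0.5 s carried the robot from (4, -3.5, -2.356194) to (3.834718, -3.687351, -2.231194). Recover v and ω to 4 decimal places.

Δθ = -2.231194 − -2.356194 = 0.125000
ω = Δθ/dt = 0.125000/0.5 = 0.2500
R = −Δy/(cos θ' − cos θ) = 2.0000
v = R·ω = 2.0000·0.2500 = 0.5000

v = 0.5000, ω = 0.2500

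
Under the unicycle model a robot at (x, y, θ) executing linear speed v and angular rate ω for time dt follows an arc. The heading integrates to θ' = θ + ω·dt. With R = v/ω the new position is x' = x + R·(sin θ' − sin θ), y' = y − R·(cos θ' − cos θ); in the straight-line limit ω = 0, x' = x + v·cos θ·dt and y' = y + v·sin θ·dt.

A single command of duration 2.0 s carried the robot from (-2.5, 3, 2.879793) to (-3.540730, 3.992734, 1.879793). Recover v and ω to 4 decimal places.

Δθ = 1.879793 − 2.879793 = -1.000000
ω = Δθ/dt = -1.000000/2.0 = -0.5000
R = Δx/(sin θ' − sin θ) = -1.5000
v = R·ω = -1.5000·-0.5000 = 0.7500

v = 0.7500, ω = -0.5000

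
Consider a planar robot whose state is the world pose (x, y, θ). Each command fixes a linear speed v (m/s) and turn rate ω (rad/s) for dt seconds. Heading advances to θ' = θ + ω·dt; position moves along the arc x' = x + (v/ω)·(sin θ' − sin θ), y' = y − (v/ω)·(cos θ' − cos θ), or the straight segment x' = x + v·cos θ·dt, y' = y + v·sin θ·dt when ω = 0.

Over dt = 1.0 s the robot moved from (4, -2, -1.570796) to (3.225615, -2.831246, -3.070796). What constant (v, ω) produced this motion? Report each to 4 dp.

v = 1.2500, ω = -1.5000

Δθ = -3.070796 − -1.570796 = -1.500000
ω = Δθ/dt = -1.500000/1.0 = -1.5000
R = −Δy/(cos θ' − cos θ) = -0.8333
v = R·ω = -0.8333·-1.5000 = 1.2500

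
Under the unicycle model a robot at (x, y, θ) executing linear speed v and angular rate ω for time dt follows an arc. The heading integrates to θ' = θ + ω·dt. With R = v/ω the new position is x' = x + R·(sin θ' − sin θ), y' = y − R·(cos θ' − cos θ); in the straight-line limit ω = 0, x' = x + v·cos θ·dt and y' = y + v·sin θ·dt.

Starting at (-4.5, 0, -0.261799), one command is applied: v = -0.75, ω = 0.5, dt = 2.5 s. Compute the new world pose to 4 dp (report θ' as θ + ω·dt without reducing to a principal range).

(-6.1408, -0.6236, 0.9882)

θ' = -0.2618 + 0.5·2.5 = 0.9882
R = v/ω = -0.75/0.5 = -1.5000
x' = -4.5 + -1.5000·(sin 0.9882 − sin -0.2618) = -6.1408
y' = 0 − -1.5000·(cos 0.9882 − cos -0.2618) = -0.6236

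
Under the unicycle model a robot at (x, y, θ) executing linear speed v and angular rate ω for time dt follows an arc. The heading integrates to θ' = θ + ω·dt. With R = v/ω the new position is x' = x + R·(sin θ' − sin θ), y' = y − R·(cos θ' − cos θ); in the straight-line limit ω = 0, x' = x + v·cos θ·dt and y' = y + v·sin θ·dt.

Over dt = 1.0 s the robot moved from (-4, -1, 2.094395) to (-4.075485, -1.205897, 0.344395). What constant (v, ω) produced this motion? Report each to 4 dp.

Δθ = 0.344395 − 2.094395 = -1.750000
ω = Δθ/dt = -1.750000/1.0 = -1.7500
R = −Δy/(cos θ' − cos θ) = 0.1429
v = R·ω = 0.1429·-1.7500 = -0.2500

v = -0.2500, ω = -1.7500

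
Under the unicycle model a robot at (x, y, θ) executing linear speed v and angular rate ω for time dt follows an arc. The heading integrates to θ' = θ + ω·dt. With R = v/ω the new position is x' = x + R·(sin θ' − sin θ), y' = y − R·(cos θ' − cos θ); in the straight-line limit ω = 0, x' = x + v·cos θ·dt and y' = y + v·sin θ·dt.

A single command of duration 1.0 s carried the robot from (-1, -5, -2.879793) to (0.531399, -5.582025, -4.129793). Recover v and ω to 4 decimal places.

Δθ = -4.129793 − -2.879793 = -1.250000
ω = Δθ/dt = -1.250000/1.0 = -1.2500
R = Δx/(sin θ' − sin θ) = 1.4000
v = R·ω = 1.4000·-1.2500 = -1.7500

v = -1.7500, ω = -1.2500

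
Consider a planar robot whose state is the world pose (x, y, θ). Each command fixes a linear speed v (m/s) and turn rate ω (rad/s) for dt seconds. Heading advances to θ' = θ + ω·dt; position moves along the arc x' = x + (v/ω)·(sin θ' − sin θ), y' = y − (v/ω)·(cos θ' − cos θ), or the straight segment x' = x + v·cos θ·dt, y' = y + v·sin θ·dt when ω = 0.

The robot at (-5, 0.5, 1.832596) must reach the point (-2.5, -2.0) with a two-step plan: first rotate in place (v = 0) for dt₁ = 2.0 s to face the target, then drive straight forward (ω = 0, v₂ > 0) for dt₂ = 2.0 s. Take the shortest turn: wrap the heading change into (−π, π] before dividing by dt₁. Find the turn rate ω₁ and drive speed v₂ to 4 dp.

ω₁ = -1.3090, v₂ = 1.7678

heading to target = atan2(-2−0.5, -2.5−-5) = -0.7854
Δθ = wrap(-0.7854 − 1.8326) = -2.6180; ω₁ = Δθ/dt₁ = -1.3090
distance = √((-2.5−-5)² + (-2−0.5)²) = 3.5355; v₂ = distance/dt₂ = 1.7678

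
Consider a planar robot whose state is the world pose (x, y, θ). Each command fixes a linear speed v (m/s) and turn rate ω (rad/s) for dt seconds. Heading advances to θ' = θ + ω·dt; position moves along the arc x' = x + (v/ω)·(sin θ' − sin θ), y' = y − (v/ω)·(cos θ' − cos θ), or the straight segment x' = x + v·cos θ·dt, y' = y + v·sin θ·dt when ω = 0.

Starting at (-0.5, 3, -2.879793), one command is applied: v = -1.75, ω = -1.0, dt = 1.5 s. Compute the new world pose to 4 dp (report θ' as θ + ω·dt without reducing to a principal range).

θ' = -2.8798 + -1.0·1.5 = -4.3798
R = v/ω = -1.75/-1.0 = 1.7500
x' = -0.5 + 1.7500·(sin -4.3798 − sin -2.8798) = 1.6070
y' = 3 − 1.7500·(cos -4.3798 − cos -2.8798) = 1.8810

(1.6070, 1.8810, -4.3798)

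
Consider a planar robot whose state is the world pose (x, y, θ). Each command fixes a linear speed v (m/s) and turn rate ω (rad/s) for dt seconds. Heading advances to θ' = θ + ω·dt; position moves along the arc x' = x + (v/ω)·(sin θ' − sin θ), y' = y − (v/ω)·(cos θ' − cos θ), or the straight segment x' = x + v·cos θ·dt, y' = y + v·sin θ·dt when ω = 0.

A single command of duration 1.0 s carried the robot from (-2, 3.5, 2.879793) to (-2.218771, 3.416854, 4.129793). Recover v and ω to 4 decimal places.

v = 0.2500, ω = 1.2500

Δθ = 4.129793 − 2.879793 = 1.250000
ω = Δθ/dt = 1.250000/1.0 = 1.2500
R = Δx/(sin θ' − sin θ) = 0.2000
v = R·ω = 0.2000·1.2500 = 0.2500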